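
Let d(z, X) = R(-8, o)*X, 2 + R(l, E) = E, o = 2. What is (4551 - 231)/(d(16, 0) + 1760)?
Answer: 27/11 ≈ 2.4545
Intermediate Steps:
R(l, E) = -2 + E
d(z, X) = 0 (d(z, X) = (-2 + 2)*X = 0*X = 0)
(4551 - 231)/(d(16, 0) + 1760) = (4551 - 231)/(0 + 1760) = 4320/1760 = 4320*(1/1760) = 27/11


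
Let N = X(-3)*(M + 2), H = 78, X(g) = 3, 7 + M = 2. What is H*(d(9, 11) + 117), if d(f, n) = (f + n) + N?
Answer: 9984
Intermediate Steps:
M = -5 (M = -7 + 2 = -5)
N = -9 (N = 3*(-5 + 2) = 3*(-3) = -9)
d(f, n) = -9 + f + n (d(f, n) = (f + n) - 9 = -9 + f + n)
H*(d(9, 11) + 117) = 78*((-9 + 9 + 11) + 117) = 78*(11 + 117) = 78*128 = 9984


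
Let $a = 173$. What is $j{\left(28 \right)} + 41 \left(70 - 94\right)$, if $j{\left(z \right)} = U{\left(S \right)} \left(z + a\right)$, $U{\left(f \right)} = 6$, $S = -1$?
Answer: $222$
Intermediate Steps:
$j{\left(z \right)} = 1038 + 6 z$ ($j{\left(z \right)} = 6 \left(z + 173\right) = 6 \left(173 + z\right) = 1038 + 6 z$)
$j{\left(28 \right)} + 41 \left(70 - 94\right) = \left(1038 + 6 \cdot 28\right) + 41 \left(70 - 94\right) = \left(1038 + 168\right) + 41 \left(-24\right) = 1206 - 984 = 222$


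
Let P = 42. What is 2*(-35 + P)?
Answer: 14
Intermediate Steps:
2*(-35 + P) = 2*(-35 + 42) = 2*7 = 14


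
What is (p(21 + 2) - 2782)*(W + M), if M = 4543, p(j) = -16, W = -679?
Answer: -10811472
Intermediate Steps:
(p(21 + 2) - 2782)*(W + M) = (-16 - 2782)*(-679 + 4543) = -2798*3864 = -10811472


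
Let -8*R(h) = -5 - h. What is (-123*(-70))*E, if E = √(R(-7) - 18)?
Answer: 4305*I*√73 ≈ 36782.0*I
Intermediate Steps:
R(h) = 5/8 + h/8 (R(h) = -(-5 - h)/8 = 5/8 + h/8)
E = I*√73/2 (E = √((5/8 + (⅛)*(-7)) - 18) = √((5/8 - 7/8) - 18) = √(-¼ - 18) = √(-73/4) = I*√73/2 ≈ 4.272*I)
(-123*(-70))*E = (-123*(-70))*(I*√73/2) = 8610*(I*√73/2) = 4305*I*√73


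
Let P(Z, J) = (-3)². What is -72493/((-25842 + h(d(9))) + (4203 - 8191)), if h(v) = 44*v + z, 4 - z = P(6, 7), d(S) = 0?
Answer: 72493/29835 ≈ 2.4298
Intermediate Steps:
P(Z, J) = 9
z = -5 (z = 4 - 1*9 = 4 - 9 = -5)
h(v) = -5 + 44*v (h(v) = 44*v - 5 = -5 + 44*v)
-72493/((-25842 + h(d(9))) + (4203 - 8191)) = -72493/((-25842 + (-5 + 44*0)) + (4203 - 8191)) = -72493/((-25842 + (-5 + 0)) - 3988) = -72493/((-25842 - 5) - 3988) = -72493/(-25847 - 3988) = -72493/(-29835) = -72493*(-1/29835) = 72493/29835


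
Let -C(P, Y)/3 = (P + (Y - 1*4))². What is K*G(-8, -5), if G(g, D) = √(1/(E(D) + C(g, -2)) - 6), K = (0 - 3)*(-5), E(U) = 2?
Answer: 15*I*√2060962/586 ≈ 36.748*I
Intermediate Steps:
C(P, Y) = -3*(-4 + P + Y)² (C(P, Y) = -3*(P + (Y - 1*4))² = -3*(P + (Y - 4))² = -3*(P + (-4 + Y))² = -3*(-4 + P + Y)²)
K = 15 (K = -3*(-5) = 15)
G(g, D) = √(-6 + 1/(2 - 3*(-6 + g)²)) (G(g, D) = √(1/(2 - 3*(-4 + g - 2)²) - 6) = √(1/(2 - 3*(-6 + g)²) - 6) = √(-6 + 1/(2 - 3*(-6 + g)²)))
K*G(-8, -5) = 15*√((-11 + 18*(-6 - 8)²)/(2 - 3*(-6 - 8)²)) = 15*√((-11 + 18*(-14)²)/(2 - 3*(-14)²)) = 15*√((-11 + 18*196)/(2 - 3*196)) = 15*√((-11 + 3528)/(2 - 588)) = 15*√(3517/(-586)) = 15*√(-1/586*3517) = 15*√(-3517/586) = 15*(I*√2060962/586) = 15*I*√2060962/586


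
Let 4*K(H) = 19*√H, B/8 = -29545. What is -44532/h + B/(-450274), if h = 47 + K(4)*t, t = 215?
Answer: -6519242516/313615841 ≈ -20.787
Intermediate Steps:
B = -236360 (B = 8*(-29545) = -236360)
K(H) = 19*√H/4 (K(H) = (19*√H)/4 = 19*√H/4)
h = 4179/2 (h = 47 + (19*√4/4)*215 = 47 + ((19/4)*2)*215 = 47 + (19/2)*215 = 47 + 4085/2 = 4179/2 ≈ 2089.5)
-44532/h + B/(-450274) = -44532/4179/2 - 236360/(-450274) = -44532*2/4179 - 236360*(-1/450274) = -29688/1393 + 118180/225137 = -6519242516/313615841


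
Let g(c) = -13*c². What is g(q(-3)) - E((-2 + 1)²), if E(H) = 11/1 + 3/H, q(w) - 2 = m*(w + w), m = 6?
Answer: -15042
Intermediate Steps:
q(w) = 2 + 12*w (q(w) = 2 + 6*(w + w) = 2 + 6*(2*w) = 2 + 12*w)
E(H) = 11 + 3/H (E(H) = 11*1 + 3/H = 11 + 3/H)
g(q(-3)) - E((-2 + 1)²) = -13*(2 + 12*(-3))² - (11 + 3/((-2 + 1)²)) = -13*(2 - 36)² - (11 + 3/((-1)²)) = -13*(-34)² - (11 + 3/1) = -13*1156 - (11 + 3*1) = -15028 - (11 + 3) = -15028 - 1*14 = -15028 - 14 = -15042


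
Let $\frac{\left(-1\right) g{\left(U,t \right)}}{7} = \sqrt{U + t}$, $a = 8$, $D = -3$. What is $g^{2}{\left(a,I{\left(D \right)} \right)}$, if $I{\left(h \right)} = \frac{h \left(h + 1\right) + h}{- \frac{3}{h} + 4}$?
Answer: $\frac{2107}{5} \approx 421.4$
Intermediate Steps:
$I{\left(h \right)} = \frac{h + h \left(1 + h\right)}{4 - \frac{3}{h}}$ ($I{\left(h \right)} = \frac{h \left(1 + h\right) + h}{4 - \frac{3}{h}} = \frac{h + h \left(1 + h\right)}{4 - \frac{3}{h}}$)
$g{\left(U,t \right)} = - 7 \sqrt{U + t}$
$g^{2}{\left(a,I{\left(D \right)} \right)} = \left(- 7 \sqrt{8 + \frac{\left(-3\right)^{2} \left(2 - 3\right)}{-3 + 4 \left(-3\right)}}\right)^{2} = \left(- 7 \sqrt{8 + 9 \frac{1}{-3 - 12} \left(-1\right)}\right)^{2} = \left(- 7 \sqrt{8 + 9 \frac{1}{-15} \left(-1\right)}\right)^{2} = \left(- 7 \sqrt{8 + 9 \left(- \frac{1}{15}\right) \left(-1\right)}\right)^{2} = \left(- 7 \sqrt{8 + \frac{3}{5}}\right)^{2} = \left(- 7 \sqrt{\frac{43}{5}}\right)^{2} = \left(- 7 \frac{\sqrt{215}}{5}\right)^{2} = \left(- \frac{7 \sqrt{215}}{5}\right)^{2} = \frac{2107}{5}$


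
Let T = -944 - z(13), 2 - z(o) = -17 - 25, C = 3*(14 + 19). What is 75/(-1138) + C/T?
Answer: -93381/562172 ≈ -0.16611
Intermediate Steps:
C = 99 (C = 3*33 = 99)
z(o) = 44 (z(o) = 2 - (-17 - 25) = 2 - 1*(-42) = 2 + 42 = 44)
T = -988 (T = -944 - 1*44 = -944 - 44 = -988)
75/(-1138) + C/T = 75/(-1138) + 99/(-988) = 75*(-1/1138) + 99*(-1/988) = -75/1138 - 99/988 = -93381/562172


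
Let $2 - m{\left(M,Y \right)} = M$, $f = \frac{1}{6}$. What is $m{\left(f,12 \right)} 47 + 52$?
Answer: $\frac{829}{6} \approx 138.17$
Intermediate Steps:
$f = \frac{1}{6} \approx 0.16667$
$m{\left(M,Y \right)} = 2 - M$
$m{\left(f,12 \right)} 47 + 52 = \left(2 - \frac{1}{6}\right) 47 + 52 = \frac{11}{6} \cdot 47 + 52 = \frac{517}{6} + 52 = \frac{829}{6}$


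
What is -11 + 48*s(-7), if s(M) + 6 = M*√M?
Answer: -299 - 336*I*√7 ≈ -299.0 - 888.97*I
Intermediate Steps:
s(M) = -6 + M^(3/2) (s(M) = -6 + M*√M = -6 + M^(3/2))
-11 + 48*s(-7) = -11 + 48*(-6 + (-7)^(3/2)) = -11 + 48*(-6 - 7*I*√7) = -11 + (-288 - 336*I*√7) = -299 - 336*I*√7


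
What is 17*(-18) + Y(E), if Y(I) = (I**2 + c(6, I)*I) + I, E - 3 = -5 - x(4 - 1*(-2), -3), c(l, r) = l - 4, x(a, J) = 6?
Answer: -266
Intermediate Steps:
c(l, r) = -4 + l
E = -8 (E = 3 + (-5 - 1*6) = 3 + (-5 - 6) = 3 - 11 = -8)
Y(I) = I**2 + 3*I (Y(I) = (I**2 + (-4 + 6)*I) + I = (I**2 + 2*I) + I = I**2 + 3*I)
17*(-18) + Y(E) = 17*(-18) - 8*(3 - 8) = -306 - 8*(-5) = -306 + 40 = -266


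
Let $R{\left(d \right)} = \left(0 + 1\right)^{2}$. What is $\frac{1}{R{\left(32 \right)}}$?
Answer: $1$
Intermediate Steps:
$R{\left(d \right)} = 1$ ($R{\left(d \right)} = 1^{2} = 1$)
$\frac{1}{R{\left(32 \right)}} = 1^{-1} = 1$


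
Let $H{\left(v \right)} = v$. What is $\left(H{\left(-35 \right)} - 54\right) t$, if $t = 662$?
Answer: $-58918$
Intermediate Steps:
$\left(H{\left(-35 \right)} - 54\right) t = \left(-35 - 54\right) 662 = \left(-89\right) 662 = -58918$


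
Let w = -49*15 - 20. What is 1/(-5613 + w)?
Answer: -1/6368 ≈ -0.00015704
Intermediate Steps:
w = -755 (w = -735 - 20 = -755)
1/(-5613 + w) = 1/(-5613 - 755) = 1/(-6368) = -1/6368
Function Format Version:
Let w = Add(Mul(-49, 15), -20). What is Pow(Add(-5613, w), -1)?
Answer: Rational(-1, 6368) ≈ -0.00015704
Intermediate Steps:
w = -755 (w = Add(-735, -20) = -755)
Pow(Add(-5613, w), -1) = Pow(Add(-5613, -755), -1) = Pow(-6368, -1) = Rational(-1, 6368)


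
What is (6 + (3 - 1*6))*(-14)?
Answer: -42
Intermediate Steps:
(6 + (3 - 1*6))*(-14) = (6 + (3 - 6))*(-14) = (6 - 3)*(-14) = 3*(-14) = -42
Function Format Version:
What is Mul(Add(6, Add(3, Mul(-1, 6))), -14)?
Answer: -42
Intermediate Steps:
Mul(Add(6, Add(3, Mul(-1, 6))), -14) = Mul(Add(6, Add(3, -6)), -14) = Mul(Add(6, -3), -14) = Mul(3, -14) = -42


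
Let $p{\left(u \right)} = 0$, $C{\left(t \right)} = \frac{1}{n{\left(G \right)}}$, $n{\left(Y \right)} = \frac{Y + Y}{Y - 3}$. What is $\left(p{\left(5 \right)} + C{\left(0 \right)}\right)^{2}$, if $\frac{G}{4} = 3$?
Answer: $\frac{9}{64} \approx 0.14063$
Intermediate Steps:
$G = 12$ ($G = 4 \cdot 3 = 12$)
$n{\left(Y \right)} = \frac{2 Y}{-3 + Y}$
$C{\left(t \right)} = \frac{3}{8}$ ($C{\left(t \right)} = \frac{1}{2 \cdot 12 \frac{1}{-3 + 12}} = \frac{1}{2 \cdot 12 \cdot \frac{1}{9}} = \frac{1}{\frac{8}{3}} = \frac{3}{8}$)
$\left(p{\left(5 \right)} + C{\left(0 \right)}\right)^{2} = \left(0 + \frac{3}{8}\right)^{2} = \left(\frac{3}{8}\right)^{2} = \frac{9}{64}$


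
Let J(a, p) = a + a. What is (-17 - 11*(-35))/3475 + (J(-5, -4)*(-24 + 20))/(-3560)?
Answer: 29277/309275 ≈ 0.094663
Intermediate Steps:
J(a, p) = 2*a
(-17 - 11*(-35))/3475 + (J(-5, -4)*(-24 + 20))/(-3560) = (-17 - 11*(-35))/3475 + ((2*(-5))*(-24 + 20))/(-3560) = (-17 + 385)*(1/3475) - 10*(-4)*(-1/3560) = 368*(1/3475) + 40*(-1/3560) = 368/3475 - 1/89 = 29277/309275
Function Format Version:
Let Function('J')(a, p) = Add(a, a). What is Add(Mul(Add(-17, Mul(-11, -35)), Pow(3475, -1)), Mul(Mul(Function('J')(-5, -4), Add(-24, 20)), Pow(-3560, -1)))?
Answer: Rational(29277, 309275) ≈ 0.094663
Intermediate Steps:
Function('J')(a, p) = Mul(2, a)
Add(Mul(Add(-17, Mul(-11, -35)), Pow(3475, -1)), Mul(Mul(Function('J')(-5, -4), Add(-24, 20)), Pow(-3560, -1))) = Add(Mul(Add(-17, Mul(-11, -35)), Pow(3475, -1)), Mul(Mul(Mul(2, -5), Add(-24, 20)), Pow(-3560, -1))) = Add(Mul(Add(-17, 385), Rational(1, 3475)), Mul(Mul(-10, -4), Rational(-1, 3560))) = Add(Mul(368, Rational(1, 3475)), Mul(40, Rational(-1, 3560))) = Add(Rational(368, 3475), Rational(-1, 89)) = Rational(29277, 309275)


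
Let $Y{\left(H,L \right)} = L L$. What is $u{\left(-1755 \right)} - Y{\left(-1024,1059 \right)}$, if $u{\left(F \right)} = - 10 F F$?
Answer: $-31921731$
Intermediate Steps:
$u{\left(F \right)} = - 10 F^{2}$
$Y{\left(H,L \right)} = L^{2}$
$u{\left(-1755 \right)} - Y{\left(-1024,1059 \right)} = - 10 \left(-1755\right)^{2} - 1059^{2} = \left(-10\right) 3080025 - 1121481 = -30800250 - 1121481 = -31921731$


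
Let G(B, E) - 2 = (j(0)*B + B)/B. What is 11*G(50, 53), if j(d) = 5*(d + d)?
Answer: 33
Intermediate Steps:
j(d) = 10*d (j(d) = 5*(2*d) = 10*d)
G(B, E) = 3 (G(B, E) = 2 + ((10*0)*B + B)/B = 2 + (0*B + B)/B = 2 + (0 + B)/B = 2 + B/B = 2 + 1 = 3)
11*G(50, 53) = 11*3 = 33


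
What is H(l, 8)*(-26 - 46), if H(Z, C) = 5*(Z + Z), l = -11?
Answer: 7920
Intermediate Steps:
H(Z, C) = 10*Z (H(Z, C) = 5*(2*Z) = 10*Z)
H(l, 8)*(-26 - 46) = (10*(-11))*(-26 - 46) = -110*(-72) = 7920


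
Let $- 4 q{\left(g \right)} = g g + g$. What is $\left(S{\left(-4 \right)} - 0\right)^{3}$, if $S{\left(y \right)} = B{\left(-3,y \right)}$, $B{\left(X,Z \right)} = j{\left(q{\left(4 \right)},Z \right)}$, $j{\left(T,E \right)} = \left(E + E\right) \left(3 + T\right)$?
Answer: $4096$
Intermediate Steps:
$q{\left(g \right)} = - \frac{g}{4} - \frac{g^{2}}{4}$ ($q{\left(g \right)} = - \frac{g g + g}{4} = - \frac{g^{2} + g}{4} = - \frac{g + g^{2}}{4} = - \frac{g}{4} - \frac{g^{2}}{4}$)
$j{\left(T,E \right)} = 2 E \left(3 + T\right)$
$B{\left(X,Z \right)} = - 4 Z$ ($B{\left(X,Z \right)} = 2 Z \left(3 - 1 \left(1 + 4\right)\right) = 2 Z \left(3 - 1 \cdot 5\right) = 2 Z \left(3 - 5\right) = 2 Z \left(-2\right) = - 4 Z$)
$S{\left(y \right)} = - 4 y$
$\left(S{\left(-4 \right)} - 0\right)^{3} = \left(\left(-4\right) \left(-4\right) - 0\right)^{3} = \left(16 + 0\right)^{3} = 16^{3} = 4096$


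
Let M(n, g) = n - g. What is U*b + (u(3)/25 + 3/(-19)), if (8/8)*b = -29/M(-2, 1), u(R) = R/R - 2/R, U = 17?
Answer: 233969/1425 ≈ 164.19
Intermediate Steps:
u(R) = 1 - 2/R
b = 29/3 (b = -29/(-2 - 1*1) = -29/(-2 - 1) = -29/(-3) = -29*(-⅓) = 29/3 ≈ 9.6667)
U*b + (u(3)/25 + 3/(-19)) = 17*(29/3) + (((-2 + 3)/3)/25 + 3/(-19)) = 493/3 + (((⅓)*1)*(1/25) + 3*(-1/19)) = 493/3 + ((⅓)*(1/25) - 3/19) = 493/3 + (1/75 - 3/19) = 493/3 - 206/1425 = 233969/1425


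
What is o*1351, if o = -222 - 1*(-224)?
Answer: 2702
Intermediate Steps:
o = 2 (o = -222 + 224 = 2)
o*1351 = 2*1351 = 2702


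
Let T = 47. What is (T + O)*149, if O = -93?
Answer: -6854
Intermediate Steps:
(T + O)*149 = (47 - 93)*149 = -46*149 = -6854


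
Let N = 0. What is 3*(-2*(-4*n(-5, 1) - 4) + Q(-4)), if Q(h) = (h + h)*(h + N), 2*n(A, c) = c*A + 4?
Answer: 108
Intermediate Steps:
n(A, c) = 2 + A*c/2 (n(A, c) = (c*A + 4)/2 = (A*c + 4)/2 = (4 + A*c)/2 = 2 + A*c/2)
Q(h) = 2*h² (Q(h) = (h + h)*(h + 0) = (2*h)*h = 2*h²)
3*(-2*(-4*n(-5, 1) - 4) + Q(-4)) = 3*(-2*(-4*(2 + (½)*(-5)*1) - 4) + 2*(-4)²) = 3*(-2*(-4*(2 - 5/2) - 4) + 2*16) = 3*(-2*(-4*(-½) - 4) + 32) = 3*(-2*(2 - 4) + 32) = 3*(-2*(-2) + 32) = 3*(4 + 32) = 3*36 = 108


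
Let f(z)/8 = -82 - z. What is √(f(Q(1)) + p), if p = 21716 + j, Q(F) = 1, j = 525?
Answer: √21577 ≈ 146.89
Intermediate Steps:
f(z) = -656 - 8*z (f(z) = 8*(-82 - z) = -656 - 8*z)
p = 22241 (p = 21716 + 525 = 22241)
√(f(Q(1)) + p) = √((-656 - 8*1) + 22241) = √((-656 - 8) + 22241) = √(-664 + 22241) = √21577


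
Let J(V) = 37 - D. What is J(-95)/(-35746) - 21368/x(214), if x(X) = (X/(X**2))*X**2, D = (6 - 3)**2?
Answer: -190956630/1912411 ≈ -99.851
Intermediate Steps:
D = 9 (D = 3**2 = 9)
J(V) = 28 (J(V) = 37 - 1*9 = 37 - 9 = 28)
x(X) = X (x(X) = (X/X**2)*X**2 = X**2/X = X)
J(-95)/(-35746) - 21368/x(214) = 28/(-35746) - 21368/214 = 28*(-1/35746) - 21368*1/214 = -14/17873 - 10684/107 = -190956630/1912411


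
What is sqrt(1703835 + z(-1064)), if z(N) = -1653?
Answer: sqrt(1702182) ≈ 1304.7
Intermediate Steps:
sqrt(1703835 + z(-1064)) = sqrt(1703835 - 1653) = sqrt(1702182)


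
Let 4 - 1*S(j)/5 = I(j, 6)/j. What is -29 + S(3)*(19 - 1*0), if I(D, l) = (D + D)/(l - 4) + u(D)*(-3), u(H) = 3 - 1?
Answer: 446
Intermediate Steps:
u(H) = 2
I(D, l) = -6 + 2*D/(-4 + l) (I(D, l) = (D + D)/(l - 4) + 2*(-3) = (2*D)/(-4 + l) - 6 = 2*D/(-4 + l) - 6 = -6 + 2*D/(-4 + l))
S(j) = 20 - 5*(-6 + j)/j (S(j) = 20 - 5*2*(12 + j - 3*6)/(-4 + 6)/j = 20 - 5*2*(12 + j - 18)/2/j = 20 - 5*2*(½)*(-6 + j)/j = 20 - 5*(-6 + j)/j)
-29 + S(3)*(19 - 1*0) = -29 + (15 + 30/3)*(19 - 1*0) = -29 + (15 + 30*(⅓))*(19 + 0) = -29 + (15 + 10)*19 = -29 + 25*19 = -29 + 475 = 446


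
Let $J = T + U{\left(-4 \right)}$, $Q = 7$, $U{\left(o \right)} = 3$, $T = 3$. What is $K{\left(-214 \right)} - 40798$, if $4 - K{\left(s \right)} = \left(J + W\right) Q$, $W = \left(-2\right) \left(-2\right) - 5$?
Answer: $-40829$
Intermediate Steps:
$J = 6$ ($J = 3 + 3 = 6$)
$W = -1$ ($W = 4 - 5 = -1$)
$K{\left(s \right)} = -31$ ($K{\left(s \right)} = 4 - \left(6 - 1\right) 7 = 4 - 5 \cdot 7 = 4 - 35 = -31$)
$K{\left(-214 \right)} - 40798 = -31 - 40798 = -40829$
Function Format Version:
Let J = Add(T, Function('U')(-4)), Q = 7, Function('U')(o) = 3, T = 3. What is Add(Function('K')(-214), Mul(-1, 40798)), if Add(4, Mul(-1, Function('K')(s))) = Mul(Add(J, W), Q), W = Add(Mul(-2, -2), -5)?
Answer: -40829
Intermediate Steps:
J = 6 (J = Add(3, 3) = 6)
W = -1 (W = Add(4, -5) = -1)
Function('K')(s) = -31 (Function('K')(s) = Add(4, Mul(-1, Mul(Add(6, -1), 7))) = Add(4, Mul(-1, Mul(5, 7))) = Add(4, Mul(-1, 35)) = Add(4, -35) = -31)
Add(Function('K')(-214), Mul(-1, 40798)) = Add(-31, Mul(-1, 40798)) = Add(-31, -40798) = -40829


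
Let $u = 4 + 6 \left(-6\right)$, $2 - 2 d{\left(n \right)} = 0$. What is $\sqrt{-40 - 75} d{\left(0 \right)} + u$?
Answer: $-32 + i \sqrt{115} \approx -32.0 + 10.724 i$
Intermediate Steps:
$d{\left(n \right)} = 1$ ($d{\left(n \right)} = 1 - 0 = 1 + 0 = 1$)
$u = -32$ ($u = 4 - 36 = -32$)
$\sqrt{-40 - 75} d{\left(0 \right)} + u = \sqrt{-40 - 75} \cdot 1 - 32 = \sqrt{-115} \cdot 1 - 32 = i \sqrt{115} \cdot 1 - 32 = i \sqrt{115} - 32 = -32 + i \sqrt{115}$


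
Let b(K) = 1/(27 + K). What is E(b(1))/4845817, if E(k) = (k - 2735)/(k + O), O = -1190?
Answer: 76579/161457776623 ≈ 4.7430e-7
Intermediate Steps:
E(k) = (-2735 + k)/(-1190 + k) (E(k) = (k - 2735)/(k - 1190) = (-2735 + k)/(-1190 + k))
E(b(1))/4845817 = ((-2735 + 1/(27 + 1))/(-1190 + 1/(27 + 1)))/4845817 = ((-2735 + 1/28)/(-1190 + 1/28))*(1/4845817) = (-76579/28/(-33319/28))*(1/4845817) = -28/33319*(-76579/28)*(1/4845817) = (76579/33319)*(1/4845817) = 76579/161457776623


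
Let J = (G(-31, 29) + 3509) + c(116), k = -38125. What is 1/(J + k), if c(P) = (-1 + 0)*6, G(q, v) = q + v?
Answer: -1/34624 ≈ -2.8882e-5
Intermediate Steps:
c(P) = -6 (c(P) = -1*6 = -6)
J = 3501 (J = ((-31 + 29) + 3509) - 6 = (-2 + 3509) - 6 = 3507 - 6 = 3501)
1/(J + k) = 1/(3501 - 38125) = 1/(-34624) = -1/34624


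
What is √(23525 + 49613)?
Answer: √73138 ≈ 270.44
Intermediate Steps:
√(23525 + 49613) = √73138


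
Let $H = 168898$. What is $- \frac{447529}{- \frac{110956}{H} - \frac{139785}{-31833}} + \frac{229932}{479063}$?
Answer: $- \frac{192115718452266130449}{1603052154581111} \approx -1.1984 \cdot 10^{5}$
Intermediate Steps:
$- \frac{447529}{- \frac{110956}{H} - \frac{139785}{-31833}} + \frac{229932}{479063} = - \frac{447529}{- \frac{110956}{168898} - \frac{139785}{-31833}} + \frac{229932}{479063} = - \frac{447529}{\left(-110956\right) \frac{1}{168898} - - \frac{46595}{10611}} + 229932 \cdot \frac{1}{479063} = - \frac{447529}{- \frac{55478}{84449} + \frac{46595}{10611}} + \frac{229932}{479063} = - \frac{447529}{\frac{3346224097}{896088339}} + \frac{229932}{479063} = \left(-447529\right) \frac{896088339}{3346224097} + \frac{229932}{479063} = - \frac{401025518264331}{3346224097} + \frac{229932}{479063} = - \frac{192115718452266130449}{1603052154581111}$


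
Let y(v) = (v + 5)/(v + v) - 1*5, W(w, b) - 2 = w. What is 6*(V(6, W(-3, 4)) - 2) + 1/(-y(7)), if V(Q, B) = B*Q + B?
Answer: -1559/29 ≈ -53.759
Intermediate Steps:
W(w, b) = 2 + w
V(Q, B) = B + B*Q
y(v) = -5 + (5 + v)/(2*v) (y(v) = (5 + v)/((2*v)) - 5 = (5 + v)*(1/(2*v)) - 5 = (5 + v)/(2*v) - 5 = -5 + (5 + v)/(2*v))
6*(V(6, W(-3, 4)) - 2) + 1/(-y(7)) = 6*((2 - 3)*(1 + 6) - 2) + 1/(-(5 - 9*7)/(2*7)) = 6*(-1*7 - 2) + 1/(-(5 - 63)/(2*7)) = 6*(-7 - 2) + 1/(-(-58)/(2*7)) = 6*(-9) + 1/(-1*(-29/7)) = -54 + 1/(29/7) = -54 + 7/29 = -1559/29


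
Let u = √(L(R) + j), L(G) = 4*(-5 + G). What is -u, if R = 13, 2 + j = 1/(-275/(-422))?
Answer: -4*√5962/55 ≈ -5.6156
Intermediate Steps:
j = -128/275 (j = -2 + 1/(-275/(-422)) = -2 + 1/(-275*(-1/422)) = -2 + 1/(275/422) = -2 + 422/275 = -128/275 ≈ -0.46545)
L(G) = -20 + 4*G
u = 4*√5962/55 (u = √((-20 + 4*13) - 128/275) = √((-20 + 52) - 128/275) = √(32 - 128/275) = √(8672/275) = 4*√5962/55 ≈ 5.6156)
-u = -4*√5962/55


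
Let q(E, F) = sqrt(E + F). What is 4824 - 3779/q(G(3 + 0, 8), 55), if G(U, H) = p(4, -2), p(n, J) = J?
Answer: 4824 - 3779*sqrt(53)/53 ≈ 4304.9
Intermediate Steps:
G(U, H) = -2
4824 - 3779/q(G(3 + 0, 8), 55) = 4824 - 3779/sqrt(-2 + 55) = 4824 - 3779*sqrt(53)/53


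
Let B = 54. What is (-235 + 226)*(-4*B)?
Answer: 1944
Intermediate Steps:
(-235 + 226)*(-4*B) = (-235 + 226)*(-4*54) = -9*(-216) = 1944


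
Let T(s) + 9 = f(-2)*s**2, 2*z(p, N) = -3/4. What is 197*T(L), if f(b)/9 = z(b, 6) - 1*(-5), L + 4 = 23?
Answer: 23667777/8 ≈ 2.9585e+6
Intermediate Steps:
L = 19 (L = -4 + 23 = 19)
z(p, N) = -3/8 (z(p, N) = (-3/4)/2 = (-3*1/4)/2 = (1/2)*(-3/4) = -3/8)
f(b) = 333/8 (f(b) = 9*(-3/8 - 1*(-5)) = 9*(-3/8 + 5) = 9*(37/8) = 333/8)
T(s) = -9 + 333*s**2/8
197*T(L) = 197*(-9 + (333/8)*19**2) = 197*(-9 + (333/8)*361) = 197*(-9 + 120213/8) = 197*(120141/8) = 23667777/8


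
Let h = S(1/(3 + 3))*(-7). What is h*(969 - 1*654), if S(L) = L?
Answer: -735/2 ≈ -367.50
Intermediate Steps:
h = -7/6 (h = -7/(3 + 3) = -7/6 ≈ -1.1667)
h*(969 - 1*654) = -7*(969 - 1*654)/6 = -7*(969 - 654)/6 = -7/6*315 = -735/2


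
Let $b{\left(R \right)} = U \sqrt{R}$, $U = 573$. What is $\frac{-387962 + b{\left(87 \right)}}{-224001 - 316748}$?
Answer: $\frac{387962}{540749} - \frac{573 \sqrt{87}}{540749} \approx 0.70757$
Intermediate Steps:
$b{\left(R \right)} = 573 \sqrt{R}$
$\frac{-387962 + b{\left(87 \right)}}{-224001 - 316748} = \frac{-387962 + 573 \sqrt{87}}{-224001 - 316748} = \frac{-387962 + 573 \sqrt{87}}{-540749} = \left(-387962 + 573 \sqrt{87}\right) \left(- \frac{1}{540749}\right) = \frac{387962}{540749} - \frac{573 \sqrt{87}}{540749}$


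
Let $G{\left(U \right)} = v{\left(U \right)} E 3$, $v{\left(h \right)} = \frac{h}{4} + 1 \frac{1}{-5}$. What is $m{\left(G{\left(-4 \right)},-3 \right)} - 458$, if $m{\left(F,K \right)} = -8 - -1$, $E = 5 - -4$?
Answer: $-465$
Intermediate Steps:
$v{\left(h \right)} = - \frac{1}{5} + \frac{h}{4}$ ($v{\left(h \right)} = h \frac{1}{4} + 1 \left(- \frac{1}{5}\right) = \frac{h}{4} - \frac{1}{5} = - \frac{1}{5} + \frac{h}{4}$)
$E = 9$ ($E = 5 + 4 = 9$)
$G{\left(U \right)} = - \frac{27}{5} + \frac{27 U}{4}$ ($G{\left(U \right)} = \left(- \frac{1}{5} + \frac{U}{4}\right) 9 \cdot 3 = \left(- \frac{9}{5} + \frac{9 U}{4}\right) 3 = - \frac{27}{5} + \frac{27 U}{4}$)
$m{\left(F,K \right)} = -7$ ($m{\left(F,K \right)} = -8 + 1 = -7$)
$m{\left(G{\left(-4 \right)},-3 \right)} - 458 = -7 - 458 = -465$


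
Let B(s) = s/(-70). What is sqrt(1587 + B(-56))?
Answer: sqrt(39695)/5 ≈ 39.847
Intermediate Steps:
B(s) = -s/70 (B(s) = s*(-1/70) = -s/70)
sqrt(1587 + B(-56)) = sqrt(1587 - 1/70*(-56)) = sqrt(1587 + 4/5) = sqrt(7939/5) = sqrt(39695)/5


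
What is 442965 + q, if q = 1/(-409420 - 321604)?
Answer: 323818046159/731024 ≈ 4.4297e+5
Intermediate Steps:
q = -1/731024 (q = 1/(-731024) = -1/731024 ≈ -1.3679e-6)
442965 + q = 442965 - 1/731024 = 323818046159/731024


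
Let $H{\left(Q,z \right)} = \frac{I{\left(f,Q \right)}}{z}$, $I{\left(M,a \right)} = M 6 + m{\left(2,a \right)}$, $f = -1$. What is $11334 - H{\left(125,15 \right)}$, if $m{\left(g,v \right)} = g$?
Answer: $\frac{170014}{15} \approx 11334.0$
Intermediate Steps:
$I{\left(M,a \right)} = 2 + 6 M$ ($I{\left(M,a \right)} = M 6 + 2 = 6 M + 2 = 2 + 6 M$)
$H{\left(Q,z \right)} = - \frac{4}{z}$ ($H{\left(Q,z \right)} = \frac{2 + 6 \left(-1\right)}{z} = \frac{2 - 6}{z} = - \frac{4}{z}$)
$11334 - H{\left(125,15 \right)} = 11334 - - \frac{4}{15} = 11334 + \frac{4}{15} = \frac{170014}{15}$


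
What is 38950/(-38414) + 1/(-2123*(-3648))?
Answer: -150828091193/148752529728 ≈ -1.0140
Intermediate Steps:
38950/(-38414) + 1/(-2123*(-3648)) = 38950*(-1/38414) - 1/2123*(-1/3648) = -19475/19207 + 1/7744704 = -150828091193/148752529728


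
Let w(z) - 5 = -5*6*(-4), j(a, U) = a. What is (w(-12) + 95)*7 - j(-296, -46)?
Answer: 1836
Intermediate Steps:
w(z) = 125 (w(z) = 5 - 5*6*(-4) = 5 - 30*(-4) = 5 + 120 = 125)
(w(-12) + 95)*7 - j(-296, -46) = (125 + 95)*7 - 1*(-296) = 220*7 + 296 = 1540 + 296 = 1836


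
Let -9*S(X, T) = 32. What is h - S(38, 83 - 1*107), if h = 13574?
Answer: 122198/9 ≈ 13578.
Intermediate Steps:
S(X, T) = -32/9 (S(X, T) = -1/9*32 = -32/9)
h - S(38, 83 - 1*107) = 13574 - 1*(-32/9) = 13574 + 32/9 = 122198/9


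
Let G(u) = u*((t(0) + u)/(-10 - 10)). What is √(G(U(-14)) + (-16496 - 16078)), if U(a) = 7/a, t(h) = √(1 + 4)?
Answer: √(-13029605 + 10*√5)/20 ≈ 180.48*I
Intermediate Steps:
t(h) = √5
G(u) = u*(-u/20 - √5/20) (G(u) = u*((√5 + u)/(-10 - 10)) = u*((u + √5)/(-20)) = u*((u + √5)*(-1/20)) = u*(-u/20 - √5/20))
√(G(U(-14)) + (-16496 - 16078)) = √(-7/(-14)*(7/(-14) + √5)/20 + (-16496 - 16078)) = √(-7*(-1/14)*(7*(-1/14) + √5)/20 - 32574) = √(-1/20*(-½)*(-½ + √5) - 32574) = √((-1/80 + √5/40) - 32574) = √(-2605921/80 + √5/40)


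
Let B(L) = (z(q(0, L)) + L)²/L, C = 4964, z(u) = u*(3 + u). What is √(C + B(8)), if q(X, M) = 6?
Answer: √21778/2 ≈ 73.787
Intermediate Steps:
B(L) = (54 + L)²/L (B(L) = (6*(3 + 6) + L)²/L = (6*9 + L)²/L = (54 + L)²/L)
√(C + B(8)) = √(4964 + (54 + 8)²/8) = √(4964 + (⅛)*62²) = √(4964 + (⅛)*3844) = √(4964 + 961/2) = √(10889/2) = √21778/2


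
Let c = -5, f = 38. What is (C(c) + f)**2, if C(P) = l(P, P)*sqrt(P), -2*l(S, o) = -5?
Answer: 5651/4 + 190*I*sqrt(5) ≈ 1412.8 + 424.85*I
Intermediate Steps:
l(S, o) = 5/2 (l(S, o) = -1/2*(-5) = 5/2)
C(P) = 5*sqrt(P)/2
(C(c) + f)**2 = (5*sqrt(-5)/2 + 38)**2 = (5*(I*sqrt(5))/2 + 38)**2 = (5*I*sqrt(5)/2 + 38)**2 = (38 + 5*I*sqrt(5)/2)**2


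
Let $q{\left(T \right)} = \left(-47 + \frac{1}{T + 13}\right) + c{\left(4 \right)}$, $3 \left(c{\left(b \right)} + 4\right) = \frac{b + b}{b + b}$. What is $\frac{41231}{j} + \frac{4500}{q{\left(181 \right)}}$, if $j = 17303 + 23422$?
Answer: $- \frac{21088615793}{240155325} \approx -87.812$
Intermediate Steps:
$j = 40725$
$c{\left(b \right)} = - \frac{11}{3}$ ($c{\left(b \right)} = -4 + \frac{\left(b + b\right) \frac{1}{b + b}}{3} = -4 + \frac{2 b \frac{1}{2 b}}{3} = -4 + \frac{1}{3} \cdot 1 = -4 + \frac{1}{3} = - \frac{11}{3}$)
$q{\left(T \right)} = - \frac{152}{3} + \frac{1}{13 + T}$ ($q{\left(T \right)} = \left(-47 + \frac{1}{T + 13}\right) - \frac{11}{3} = \left(-47 + \frac{1}{13 + T}\right) - \frac{11}{3} = - \frac{152}{3} + \frac{1}{13 + T}$)
$\frac{41231}{j} + \frac{4500}{q{\left(181 \right)}} = \frac{41231}{40725} + \frac{4500}{\frac{1}{3} \frac{1}{13 + 181} \left(-1973 - 27512\right)} = 41231 \cdot \frac{1}{40725} + \frac{4500}{\frac{1}{3} \cdot \frac{1}{194} \left(-1973 - 27512\right)} = \frac{41231}{40725} + \frac{4500}{\frac{1}{3} \cdot \frac{1}{194} \left(-29485\right)} = \frac{41231}{40725} + \frac{4500}{- \frac{29485}{582}} = \frac{41231}{40725} + 4500 \left(- \frac{582}{29485}\right) = \frac{41231}{40725} - \frac{523800}{5897} = - \frac{21088615793}{240155325}$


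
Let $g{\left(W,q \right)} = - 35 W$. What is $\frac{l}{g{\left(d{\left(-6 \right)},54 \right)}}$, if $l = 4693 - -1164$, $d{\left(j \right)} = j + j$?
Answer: $\frac{5857}{420} \approx 13.945$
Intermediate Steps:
$d{\left(j \right)} = 2 j$
$l = 5857$ ($l = 4693 + 1164 = 5857$)
$\frac{l}{g{\left(d{\left(-6 \right)},54 \right)}} = \frac{5857}{\left(-35\right) 2 \left(-6\right)} = \frac{5857}{\left(-35\right) \left(-12\right)} = \frac{5857}{420}$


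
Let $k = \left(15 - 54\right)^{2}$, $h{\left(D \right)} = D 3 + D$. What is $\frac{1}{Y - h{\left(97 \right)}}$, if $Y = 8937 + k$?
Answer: $\frac{1}{10070} \approx 9.9305 \cdot 10^{-5}$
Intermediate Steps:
$h{\left(D \right)} = 4 D$ ($h{\left(D \right)} = 3 D + D = 4 D$)
$k = 1521$ ($k = \left(-39\right)^{2} = 1521$)
$Y = 10458$ ($Y = 8937 + 1521 = 10458$)
$\frac{1}{Y - h{\left(97 \right)}} = \frac{1}{10458 - 4 \cdot 97} = \frac{1}{10458 - 388} = \frac{1}{10070}$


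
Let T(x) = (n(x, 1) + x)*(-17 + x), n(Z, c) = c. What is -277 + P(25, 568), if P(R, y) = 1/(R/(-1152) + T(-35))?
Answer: -564167795/2036711 ≈ -277.00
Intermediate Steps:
T(x) = (1 + x)*(-17 + x)
P(R, y) = 1/(1768 - R/1152) (P(R, y) = 1/(R/(-1152) + (-17 + (-35)² - 16*(-35))) = 1/(R*(-1/1152) + (-17 + 1225 + 560)) = 1/(-R/1152 + 1768) = 1/(1768 - R/1152))
-277 + P(25, 568) = -277 - 1152/(-2036736 + 25) = -277 - 1152/(-2036711) = -277 - 1152*(-1/2036711) = -277 + 1152/2036711 = -564167795/2036711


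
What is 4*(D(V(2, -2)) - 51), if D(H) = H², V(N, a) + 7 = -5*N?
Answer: 952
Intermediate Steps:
V(N, a) = -7 - 5*N
4*(D(V(2, -2)) - 51) = 4*((-7 - 5*2)² - 51) = 4*((-7 - 10)² - 51) = 4*((-17)² - 51) = 4*(289 - 51) = 4*238 = 952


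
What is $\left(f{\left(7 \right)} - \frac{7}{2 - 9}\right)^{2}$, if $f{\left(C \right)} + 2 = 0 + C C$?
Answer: $2304$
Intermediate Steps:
$f{\left(C \right)} = -2 + C^{2}$ ($f{\left(C \right)} = -2 + \left(0 + C C\right) = -2 + \left(0 + C^{2}\right) = -2 + C^{2}$)
$\left(f{\left(7 \right)} - \frac{7}{2 - 9}\right)^{2} = \left(\left(-2 + 7^{2}\right) - \frac{7}{2 - 9}\right)^{2} = \left(\left(-2 + 49\right) - \frac{7}{-7}\right)^{2} = \left(47 - -1\right)^{2} = \left(47 + 1\right)^{2} = 48^{2} = 2304$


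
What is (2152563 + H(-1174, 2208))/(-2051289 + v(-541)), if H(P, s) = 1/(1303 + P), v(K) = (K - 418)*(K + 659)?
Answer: -277680628/279214179 ≈ -0.99451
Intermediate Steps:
v(K) = (-418 + K)*(659 + K)
(2152563 + H(-1174, 2208))/(-2051289 + v(-541)) = (2152563 + 1/(1303 - 1174))/(-2051289 + (-275462 + (-541)² + 241*(-541))) = (2152563 + 1/129)/(-2051289 + (-275462 + 292681 - 130381)) = (2152563 + 1/129)/(-2051289 - 113162) = (277680628/129)/(-2164451) = (277680628/129)*(-1/2164451) = -277680628/279214179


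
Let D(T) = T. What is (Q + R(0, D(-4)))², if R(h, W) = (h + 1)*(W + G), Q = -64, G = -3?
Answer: 5041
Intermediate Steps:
R(h, W) = (1 + h)*(-3 + W) (R(h, W) = (h + 1)*(W - 3) = (1 + h)*(-3 + W))
(Q + R(0, D(-4)))² = (-64 + (-3 - 4 - 3*0 - 4*0))² = (-64 + (-3 - 4 + 0 + 0))² = (-64 - 7)² = (-71)² = 5041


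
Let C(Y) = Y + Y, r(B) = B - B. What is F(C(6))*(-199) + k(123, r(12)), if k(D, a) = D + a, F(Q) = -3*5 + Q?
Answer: 720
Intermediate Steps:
r(B) = 0
C(Y) = 2*Y
F(Q) = -15 + Q
F(C(6))*(-199) + k(123, r(12)) = (-15 + 2*6)*(-199) + (123 + 0) = (-15 + 12)*(-199) + 123 = -3*(-199) + 123 = 597 + 123 = 720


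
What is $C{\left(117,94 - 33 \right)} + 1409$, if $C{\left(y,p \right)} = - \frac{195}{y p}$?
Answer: $\frac{257842}{183} \approx 1409.0$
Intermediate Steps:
$C{\left(y,p \right)} = - \frac{195}{p y}$
$C{\left(117,94 - 33 \right)} + 1409 = - \frac{195}{\left(94 - 33\right) 117} + 1409 = \left(-195\right) \frac{1}{61} \cdot \frac{1}{117} + 1409 = - \frac{5}{183} + 1409 = \frac{257842}{183}$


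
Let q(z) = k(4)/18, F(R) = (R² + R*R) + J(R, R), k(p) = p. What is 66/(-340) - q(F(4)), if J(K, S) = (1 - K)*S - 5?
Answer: -637/1530 ≈ -0.41634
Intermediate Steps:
J(K, S) = -5 + S*(1 - K) (J(K, S) = S*(1 - K) - 5 = -5 + S*(1 - K))
F(R) = -5 + R + R² (F(R) = (R² + R*R) + (-5 + R - R*R) = (R² + R²) + (-5 + R - R²) = 2*R² + (-5 + R - R²) = -5 + R + R²)
q(z) = 2/9 (q(z) = 4/18 = 4*(1/18) = 2/9)
66/(-340) - q(F(4)) = 66/(-340) - 1*2/9 = 66*(-1/340) - 2/9 = -33/170 - 2/9 = -637/1530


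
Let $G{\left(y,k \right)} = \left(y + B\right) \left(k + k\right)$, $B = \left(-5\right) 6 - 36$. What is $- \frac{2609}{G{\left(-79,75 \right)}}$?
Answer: $\frac{2609}{21750} \approx 0.11995$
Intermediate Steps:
$B = -66$ ($B = -30 - 36 = -66$)
$G{\left(y,k \right)} = 2 k \left(-66 + y\right)$ ($G{\left(y,k \right)} = \left(y - 66\right) \left(k + k\right) = \left(-66 + y\right) 2 k = 2 k \left(-66 + y\right)$)
$- \frac{2609}{G{\left(-79,75 \right)}} = - \frac{2609}{2 \cdot 75 \left(-66 - 79\right)} = - \frac{2609}{2 \cdot 75 \left(-145\right)} = - \frac{2609}{-21750} = \left(-2609\right) \left(- \frac{1}{21750}\right) = \frac{2609}{21750}$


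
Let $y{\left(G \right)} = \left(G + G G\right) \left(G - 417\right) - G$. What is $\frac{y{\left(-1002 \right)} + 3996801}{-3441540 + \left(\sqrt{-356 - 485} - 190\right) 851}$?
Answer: $\frac{5113927542373050}{12983875485941} + \frac{35025967761765 i}{12983875485941} \approx 393.87 + 2.6977 i$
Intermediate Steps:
$y{\left(G \right)} = - G + \left(-417 + G\right) \left(G + G^{2}\right)$ ($y{\left(G \right)} = \left(G + G^{2}\right) \left(-417 + G\right) - G = \left(-417 + G\right) \left(G + G^{2}\right) - G = - G + \left(-417 + G\right) \left(G + G^{2}\right)$)
$\frac{y{\left(-1002 \right)} + 3996801}{-3441540 + \left(\sqrt{-356 - 485} - 190\right) 851} = \frac{- 1002 \left(-418 + \left(-1002\right)^{2} - -416832\right) + 3996801}{-3441540 + \left(\sqrt{-356 - 485} - 190\right) 851} = \frac{- 1002 \left(-418 + 1004004 + 416832\right) + 3996801}{-3441540 + \left(\sqrt{-841} - 190\right) 851} = \frac{\left(-1002\right) 1420418 + 3996801}{-3441540 + \left(29 i - 190\right) 851} = \frac{-1423258836 + 3996801}{-3441540 + \left(-190 + 29 i\right) 851} = - \frac{1419262035}{-3441540 - \left(161690 - 24679 i\right)} = - \frac{1419262035}{-3603230 + 24679 i} = - 1419262035 \frac{-3603230 - 24679 i}{12983875485941} = - \frac{1419262035 \left(-3603230 - 24679 i\right)}{12983875485941}$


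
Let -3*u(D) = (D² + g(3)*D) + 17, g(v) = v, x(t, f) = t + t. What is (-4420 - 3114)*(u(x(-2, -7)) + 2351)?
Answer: -17659696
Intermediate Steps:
x(t, f) = 2*t
u(D) = -17/3 - D - D²/3 (u(D) = -((D² + 3*D) + 17)/3 = -(17 + D² + 3*D)/3 = -17/3 - D - D²/3)
(-4420 - 3114)*(u(x(-2, -7)) + 2351) = (-4420 - 3114)*((-17/3 - 2*(-2) - (2*(-2))²/3) + 2351) = -7534*((-17/3 - 1*(-4) - ⅓*(-4)²) + 2351) = -7534*((-17/3 + 4 - ⅓*16) + 2351) = -7534*((-17/3 + 4 - 16/3) + 2351) = -7534*(-7 + 2351) = -7534*2344 = -17659696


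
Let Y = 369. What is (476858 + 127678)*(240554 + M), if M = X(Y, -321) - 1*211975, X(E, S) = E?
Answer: 17500108128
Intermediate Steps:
M = -211606 (M = 369 - 1*211975 = 369 - 211975 = -211606)
(476858 + 127678)*(240554 + M) = (476858 + 127678)*(240554 - 211606) = 604536*28948 = 17500108128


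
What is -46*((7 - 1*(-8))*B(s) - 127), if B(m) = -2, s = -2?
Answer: 7222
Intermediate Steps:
-46*((7 - 1*(-8))*B(s) - 127) = -46*((7 - 1*(-8))*(-2) - 127) = -46*((7 + 8)*(-2) - 127) = -46*(15*(-2) - 127) = -46*(-30 - 127) = -46*(-157) = 7222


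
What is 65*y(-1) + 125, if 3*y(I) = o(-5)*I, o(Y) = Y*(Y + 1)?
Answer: -925/3 ≈ -308.33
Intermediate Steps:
o(Y) = Y*(1 + Y)
y(I) = 20*I/3 (y(I) = ((-5*(1 - 5))*I)/3 = ((-5*(-4))*I)/3 = (20*I)/3 = 20*I/3)
65*y(-1) + 125 = 65*((20/3)*(-1)) + 125 = 65*(-20/3) + 125 = -1300/3 + 125 = -925/3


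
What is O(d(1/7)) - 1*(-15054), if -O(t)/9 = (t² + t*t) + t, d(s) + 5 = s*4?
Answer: 722301/49 ≈ 14741.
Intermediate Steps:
d(s) = -5 + 4*s (d(s) = -5 + s*4 = -5 + 4*s)
O(t) = -18*t² - 9*t (O(t) = -9*((t² + t*t) + t) = -9*((t² + t²) + t) = -9*(2*t² + t) = -9*(t + 2*t²) = -18*t² - 9*t)
O(d(1/7)) - 1*(-15054) = -9*(-5 + 4/7)*(1 + 2*(-5 + 4/7)) - 1*(-15054) = -9*(-5 + 4*(⅐))*(1 + 2*(-5 + 4*(⅐))) + 15054 = -9*(-5 + 4/7)*(1 + 2*(-5 + 4/7)) + 15054 = -9*(-31/7)*(1 + 2*(-31/7)) + 15054 = -9*(-31/7)*(1 - 62/7) + 15054 = -9*(-31/7)*(-55/7) + 15054 = -15345/49 + 15054 = 722301/49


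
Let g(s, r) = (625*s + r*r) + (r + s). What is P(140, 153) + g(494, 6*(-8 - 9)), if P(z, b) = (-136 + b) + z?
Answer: 319703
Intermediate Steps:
P(z, b) = -136 + b + z
g(s, r) = r + r² + 626*s (g(s, r) = (625*s + r²) + (r + s) = (r² + 625*s) + (r + s) = r + r² + 626*s)
P(140, 153) + g(494, 6*(-8 - 9)) = (-136 + 153 + 140) + (6*(-8 - 9) + (6*(-8 - 9))² + 626*494) = 157 + (6*(-17) + (6*(-17))² + 309244) = 157 + (-102 + (-102)² + 309244) = 157 + (-102 + 10404 + 309244) = 157 + 319546 = 319703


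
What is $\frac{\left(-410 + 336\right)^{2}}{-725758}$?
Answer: $- \frac{2738}{362879} \approx -0.0075452$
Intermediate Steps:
$\frac{\left(-410 + 336\right)^{2}}{-725758} = \left(-74\right)^{2} \left(- \frac{1}{725758}\right) = 5476 \left(- \frac{1}{725758}\right) = - \frac{2738}{362879}$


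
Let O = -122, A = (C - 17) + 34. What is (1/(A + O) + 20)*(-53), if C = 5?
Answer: -105947/100 ≈ -1059.5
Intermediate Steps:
A = 22 (A = (5 - 17) + 34 = -12 + 34 = 22)
(1/(A + O) + 20)*(-53) = (1/(22 - 122) + 20)*(-53) = (1/(-100) + 20)*(-53) = (-1/100 + 20)*(-53) = (1999/100)*(-53) = -105947/100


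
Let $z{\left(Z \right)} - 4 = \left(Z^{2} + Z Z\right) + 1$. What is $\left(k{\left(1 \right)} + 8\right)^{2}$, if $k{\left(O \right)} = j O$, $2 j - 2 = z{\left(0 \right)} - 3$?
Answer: $100$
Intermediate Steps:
$z{\left(Z \right)} = 5 + 2 Z^{2}$ ($z{\left(Z \right)} = 4 + \left(\left(Z^{2} + Z Z\right) + 1\right) = 4 + \left(\left(Z^{2} + Z^{2}\right) + 1\right) = 4 + \left(2 Z^{2} + 1\right) = 4 + \left(1 + 2 Z^{2}\right) = 5 + 2 Z^{2}$)
$j = 2$ ($j = 1 + \frac{\left(5 + 2 \cdot 0^{2}\right) - 3}{2} = 1 + \frac{\left(5 + 2 \cdot 0\right) - 3}{2} = 1 + \frac{\left(5 + 0\right) - 3}{2} = 1 + \frac{5 - 3}{2} = 1 + \frac{1}{2} \cdot 2 = 1 + 1 = 2$)
$k{\left(O \right)} = 2 O$
$\left(k{\left(1 \right)} + 8\right)^{2} = \left(2 \cdot 1 + 8\right)^{2} = \left(2 + 8\right)^{2} = 10^{2} = 100$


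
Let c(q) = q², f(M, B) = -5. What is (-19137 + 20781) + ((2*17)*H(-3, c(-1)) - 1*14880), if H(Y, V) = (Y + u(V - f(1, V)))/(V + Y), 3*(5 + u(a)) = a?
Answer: -13134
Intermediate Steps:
u(a) = -5 + a/3
H(Y, V) = (-10/3 + Y + V/3)/(V + Y) (H(Y, V) = (Y + (-5 + (V - 1*(-5))/3))/(V + Y) = (Y + (-5 + (V + 5)/3))/(V + Y) = (Y + (-5 + (5 + V)/3))/(V + Y) = (Y + (-5 + (5/3 + V/3)))/(V + Y) = (Y + (-10/3 + V/3))/(V + Y) = (-10/3 + Y + V/3)/(V + Y))
(-19137 + 20781) + ((2*17)*H(-3, c(-1)) - 1*14880) = (-19137 + 20781) + ((2*17)*((-10/3 - 3 + (⅓)*(-1)²)/((-1)² - 3)) - 1*14880) = 1644 + (34*((-10/3 - 3 + (⅓)*1)/(1 - 3)) - 14880) = 1644 + (34*((-10/3 - 3 + ⅓)/(-2)) - 14880) = 1644 + (34*(-½*(-6)) - 14880) = 1644 + (34*3 - 14880) = 1644 + (102 - 14880) = 1644 - 14778 = -13134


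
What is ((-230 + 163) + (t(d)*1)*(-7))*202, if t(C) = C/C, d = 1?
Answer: -14948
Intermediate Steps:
t(C) = 1
((-230 + 163) + (t(d)*1)*(-7))*202 = ((-230 + 163) + (1*1)*(-7))*202 = (-67 + 1*(-7))*202 = (-67 - 7)*202 = -74*202 = -14948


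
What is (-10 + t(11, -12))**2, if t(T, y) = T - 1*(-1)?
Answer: 4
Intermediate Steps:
t(T, y) = 1 + T (t(T, y) = T + 1 = 1 + T)
(-10 + t(11, -12))**2 = (-10 + (1 + 11))**2 = (-10 + 12)**2 = 2**2 = 4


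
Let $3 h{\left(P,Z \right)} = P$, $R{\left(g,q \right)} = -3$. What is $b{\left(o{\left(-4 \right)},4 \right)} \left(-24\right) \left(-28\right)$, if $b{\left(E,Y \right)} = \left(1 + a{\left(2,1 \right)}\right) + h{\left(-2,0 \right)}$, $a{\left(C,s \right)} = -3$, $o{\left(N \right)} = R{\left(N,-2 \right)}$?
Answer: $-1792$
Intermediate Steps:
$h{\left(P,Z \right)} = \frac{P}{3}$
$o{\left(N \right)} = -3$
$b{\left(E,Y \right)} = - \frac{8}{3}$ ($b{\left(E,Y \right)} = \left(1 - 3\right) + \frac{1}{3} \left(-2\right) = -2 - \frac{2}{3} = - \frac{8}{3}$)
$b{\left(o{\left(-4 \right)},4 \right)} \left(-24\right) \left(-28\right) = \left(- \frac{8}{3}\right) \left(-24\right) \left(-28\right) = 64 \left(-28\right) = -1792$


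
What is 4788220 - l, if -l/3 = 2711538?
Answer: 12922834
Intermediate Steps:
l = -8134614 (l = -3*2711538 = -8134614)
4788220 - l = 4788220 - 1*(-8134614) = 4788220 + 8134614 = 12922834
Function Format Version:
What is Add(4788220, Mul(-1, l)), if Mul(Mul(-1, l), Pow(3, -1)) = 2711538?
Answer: 12922834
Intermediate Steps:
l = -8134614 (l = Mul(-3, 2711538) = -8134614)
Add(4788220, Mul(-1, l)) = Add(4788220, Mul(-1, -8134614)) = Add(4788220, 8134614) = 12922834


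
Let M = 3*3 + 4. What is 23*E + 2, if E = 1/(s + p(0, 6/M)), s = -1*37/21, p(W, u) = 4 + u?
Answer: 7753/737 ≈ 10.520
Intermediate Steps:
M = 13 (M = 9 + 4 = 13)
s = -37/21 (s = -37*1/21 = -37/21 ≈ -1.7619)
E = 273/737 (E = 1/(-37/21 + (4 + 6/13)) = 1/(-37/21 + 58/13) = 1/(737/273) = 273/737 ≈ 0.37042)
23*E + 2 = 23*(273/737) + 2 = 6279/737 + 2 = 7753/737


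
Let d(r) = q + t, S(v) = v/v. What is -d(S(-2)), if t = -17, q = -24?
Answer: 41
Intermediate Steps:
S(v) = 1
d(r) = -41 (d(r) = -24 - 17 = -41)
-d(S(-2)) = -1*(-41) = 41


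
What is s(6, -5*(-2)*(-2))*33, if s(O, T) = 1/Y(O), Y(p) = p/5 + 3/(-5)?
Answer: 55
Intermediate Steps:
Y(p) = -⅗ + p/5 (Y(p) = p*(⅕) + 3*(-⅕) = p/5 - ⅗ = -⅗ + p/5)
s(O, T) = 1/(-⅗ + O/5)
s(6, -5*(-2)*(-2))*33 = (5/(-3 + 6))*33 = (5/3)*33 = 55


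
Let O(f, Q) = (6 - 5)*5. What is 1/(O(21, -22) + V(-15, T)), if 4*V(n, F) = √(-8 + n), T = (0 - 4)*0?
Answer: 80/423 - 4*I*√23/423 ≈ 0.18913 - 0.045351*I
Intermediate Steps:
T = 0 (T = -4*0 = 0)
O(f, Q) = 5 (O(f, Q) = 1*5 = 5)
V(n, F) = √(-8 + n)/4
1/(O(21, -22) + V(-15, T)) = 1/(5 + √(-8 - 15)/4) = 1/(5 + √(-23)/4) = 1/(5 + (I*√23)/4) = 1/(5 + I*√23/4)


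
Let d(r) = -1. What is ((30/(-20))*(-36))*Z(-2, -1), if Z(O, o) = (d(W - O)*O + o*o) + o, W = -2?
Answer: 108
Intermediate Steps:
Z(O, o) = o + o² - O (Z(O, o) = (-O + o*o) + o = (-O + o²) + o = (o² - O) + o = o + o² - O)
((30/(-20))*(-36))*Z(-2, -1) = ((30/(-20))*(-36))*(-1 + (-1)² - 1*(-2)) = ((30*(-1/20))*(-36))*(-1 + 1 + 2) = -3/2*(-36)*2 = 54*2 = 108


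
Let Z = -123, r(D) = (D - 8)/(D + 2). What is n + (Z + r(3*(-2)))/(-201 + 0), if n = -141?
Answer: -56443/402 ≈ -140.41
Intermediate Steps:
r(D) = (-8 + D)/(2 + D)
n + (Z + r(3*(-2)))/(-201 + 0) = -141 + (-123 + (-8 + 3*(-2))/(2 + 3*(-2)))/(-201 + 0) = -141 + (-123 + (-8 - 6)/(2 - 6))/(-201) = -141 + (-123 - 14/(-4))*(-1/201) = -141 + (-123 - ¼*(-14))*(-1/201) = -141 + (-123 + 7/2)*(-1/201) = -141 - 239/2*(-1/201) = -141 + 239/402 = -56443/402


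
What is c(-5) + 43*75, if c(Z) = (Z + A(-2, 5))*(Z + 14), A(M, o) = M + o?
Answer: 3207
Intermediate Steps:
c(Z) = (3 + Z)*(14 + Z) (c(Z) = (Z + (-2 + 5))*(Z + 14) = (Z + 3)*(14 + Z) = (3 + Z)*(14 + Z))
c(-5) + 43*75 = (42 + (-5)² + 17*(-5)) + 43*75 = (42 + 25 - 85) + 3225 = -18 + 3225 = 3207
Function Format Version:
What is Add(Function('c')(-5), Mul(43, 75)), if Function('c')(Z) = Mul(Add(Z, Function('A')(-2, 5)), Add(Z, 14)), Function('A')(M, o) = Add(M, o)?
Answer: 3207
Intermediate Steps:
Function('c')(Z) = Mul(Add(3, Z), Add(14, Z)) (Function('c')(Z) = Mul(Add(Z, Add(-2, 5)), Add(Z, 14)) = Mul(Add(Z, 3), Add(14, Z)) = Mul(Add(3, Z), Add(14, Z)))
Add(Function('c')(-5), Mul(43, 75)) = Add(Add(42, Pow(-5, 2), Mul(17, -5)), Mul(43, 75)) = Add(Add(42, 25, -85), 3225) = Add(-18, 3225) = 3207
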